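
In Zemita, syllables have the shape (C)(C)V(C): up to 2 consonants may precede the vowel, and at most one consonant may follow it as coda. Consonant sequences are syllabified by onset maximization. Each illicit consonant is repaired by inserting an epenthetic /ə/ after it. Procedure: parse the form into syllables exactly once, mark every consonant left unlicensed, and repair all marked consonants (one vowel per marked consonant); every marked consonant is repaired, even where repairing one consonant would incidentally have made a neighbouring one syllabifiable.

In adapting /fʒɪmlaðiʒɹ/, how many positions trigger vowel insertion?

The unsyllabifiable consonants are /ɹ/; each receives one epenthetic vowel.

1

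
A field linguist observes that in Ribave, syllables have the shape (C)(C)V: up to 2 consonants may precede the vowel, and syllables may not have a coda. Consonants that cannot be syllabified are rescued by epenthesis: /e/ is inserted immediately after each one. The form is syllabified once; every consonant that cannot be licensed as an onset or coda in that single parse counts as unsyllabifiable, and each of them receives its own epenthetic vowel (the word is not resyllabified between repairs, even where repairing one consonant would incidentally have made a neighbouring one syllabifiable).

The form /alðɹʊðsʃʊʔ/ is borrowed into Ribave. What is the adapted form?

aleðɹʊðesʃʊʔe

The consonants /l/, /ð/, /ʔ/ cannot be parsed into a legal (C)(C)V syllable (no codas are permitted; onsets may contain at most 2 consonants).
Inserting the epenthetic vowel yields /l/ → /le/, /ð/ → /ðe/, /ʔ/ → /ʔe/.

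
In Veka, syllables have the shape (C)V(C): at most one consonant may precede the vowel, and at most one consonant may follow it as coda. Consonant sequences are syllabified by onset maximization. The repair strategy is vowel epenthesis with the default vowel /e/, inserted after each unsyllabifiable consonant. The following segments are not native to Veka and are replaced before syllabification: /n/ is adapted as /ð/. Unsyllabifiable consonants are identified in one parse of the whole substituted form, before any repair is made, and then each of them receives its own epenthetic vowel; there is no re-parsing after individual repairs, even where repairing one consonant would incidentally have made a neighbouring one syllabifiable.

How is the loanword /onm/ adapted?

oðme

Substitution: /n/ → /ð/, giving /oðm/.
Under (C)V(C), the unsyllabifiable consonants are /m/ (at most one coda consonant is licensed; onsets are limited to one consonant).
Each unlicensed consonant becomes the onset of a new syllable: /m/ → /me/.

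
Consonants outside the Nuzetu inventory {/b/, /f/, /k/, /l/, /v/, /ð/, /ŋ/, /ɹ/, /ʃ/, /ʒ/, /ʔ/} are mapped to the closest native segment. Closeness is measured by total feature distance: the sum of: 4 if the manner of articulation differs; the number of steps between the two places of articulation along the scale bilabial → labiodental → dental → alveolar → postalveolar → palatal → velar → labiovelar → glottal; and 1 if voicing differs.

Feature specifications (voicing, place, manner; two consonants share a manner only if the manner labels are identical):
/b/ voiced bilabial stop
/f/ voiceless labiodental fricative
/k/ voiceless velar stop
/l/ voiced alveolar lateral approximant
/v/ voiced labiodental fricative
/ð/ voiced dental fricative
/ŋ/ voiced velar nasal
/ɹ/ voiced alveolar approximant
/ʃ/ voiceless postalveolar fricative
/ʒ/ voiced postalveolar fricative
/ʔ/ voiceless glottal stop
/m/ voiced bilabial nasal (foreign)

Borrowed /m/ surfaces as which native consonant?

/b/ is closest: manner differs (nasal→stop, +4), place distance 0 (bilabial→bilabial), same voicing; total 4. Next closest is /v/ at distance 5.

b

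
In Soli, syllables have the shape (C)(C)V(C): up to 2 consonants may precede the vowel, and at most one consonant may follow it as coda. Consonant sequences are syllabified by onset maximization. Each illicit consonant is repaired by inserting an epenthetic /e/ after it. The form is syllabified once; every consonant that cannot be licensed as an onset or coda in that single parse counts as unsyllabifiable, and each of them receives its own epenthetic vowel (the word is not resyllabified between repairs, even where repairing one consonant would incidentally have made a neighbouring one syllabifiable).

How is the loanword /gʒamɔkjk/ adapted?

gʒamɔkjeke

Under (C)(C)V(C), the unsyllabifiable consonants are /j/, /k/ (at most one coda consonant is licensed; onsets may contain at most 2 consonants).
Inserting the epenthetic vowel yields /j/ → /je/, /k/ → /ke/.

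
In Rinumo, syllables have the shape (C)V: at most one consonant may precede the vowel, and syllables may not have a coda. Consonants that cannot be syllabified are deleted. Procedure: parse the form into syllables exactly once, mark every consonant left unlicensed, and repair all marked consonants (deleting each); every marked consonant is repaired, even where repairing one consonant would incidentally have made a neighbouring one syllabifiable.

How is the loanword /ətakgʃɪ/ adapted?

Under (C)V, the unsyllabifiable consonants are /k/, /g/ (no codas are permitted; onsets are limited to one consonant).
Each unlicensed consonant is deleted: /k/, /g/.

ətaʃɪ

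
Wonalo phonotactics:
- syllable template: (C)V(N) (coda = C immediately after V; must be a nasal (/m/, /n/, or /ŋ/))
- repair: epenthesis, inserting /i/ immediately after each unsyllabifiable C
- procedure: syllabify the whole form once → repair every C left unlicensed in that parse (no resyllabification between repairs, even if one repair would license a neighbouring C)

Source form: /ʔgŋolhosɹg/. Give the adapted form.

ʔigiŋolihosiɹigi

Syllabifying with onset maximization leaves /ʔ/, /g/, /l/, /s/, /ɹ/, /g/ stranded (only a nasal (/m/, /n/, or /ŋ/) is licensed in coda position; onsets are limited to one consonant).
Inserting the epenthetic vowel yields /ʔ/ → /ʔi/, /g/ → /gi/, /l/ → /li/, /s/ → /si/, /ɹ/ → /ɹi/, /g/ → /gi/.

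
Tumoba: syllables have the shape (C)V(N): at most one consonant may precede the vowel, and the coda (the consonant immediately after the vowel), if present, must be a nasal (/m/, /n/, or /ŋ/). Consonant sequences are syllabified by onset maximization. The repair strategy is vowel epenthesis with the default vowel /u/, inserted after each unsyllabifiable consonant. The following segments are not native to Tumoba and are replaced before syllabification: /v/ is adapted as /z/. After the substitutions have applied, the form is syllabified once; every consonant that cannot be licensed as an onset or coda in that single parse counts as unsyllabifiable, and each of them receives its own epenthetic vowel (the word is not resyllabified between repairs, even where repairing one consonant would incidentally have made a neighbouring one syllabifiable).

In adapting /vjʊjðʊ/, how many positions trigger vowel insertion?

2

After substitution the input is /zjʊjðʊ/.
The unsyllabifiable consonants are /z/, /j/; each receives one epenthetic vowel.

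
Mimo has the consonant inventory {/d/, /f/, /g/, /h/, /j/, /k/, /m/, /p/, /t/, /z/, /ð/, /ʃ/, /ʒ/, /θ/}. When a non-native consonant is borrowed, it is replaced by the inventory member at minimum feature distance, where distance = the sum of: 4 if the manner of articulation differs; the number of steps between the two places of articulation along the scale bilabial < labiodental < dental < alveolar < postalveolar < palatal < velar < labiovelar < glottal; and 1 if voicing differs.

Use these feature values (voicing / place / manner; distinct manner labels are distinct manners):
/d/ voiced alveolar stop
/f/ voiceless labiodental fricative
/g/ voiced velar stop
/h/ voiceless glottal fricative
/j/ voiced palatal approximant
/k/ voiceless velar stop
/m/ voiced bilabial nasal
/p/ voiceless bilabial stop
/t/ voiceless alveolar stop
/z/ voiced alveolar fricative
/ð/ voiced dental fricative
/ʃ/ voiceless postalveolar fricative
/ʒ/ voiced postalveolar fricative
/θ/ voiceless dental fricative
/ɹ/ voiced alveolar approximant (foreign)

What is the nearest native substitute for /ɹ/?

/j/ is closest: same manner (approximant), place distance 2 (alveolar→palatal), same voicing; total 2. Next closest is /d/ at distance 4.

j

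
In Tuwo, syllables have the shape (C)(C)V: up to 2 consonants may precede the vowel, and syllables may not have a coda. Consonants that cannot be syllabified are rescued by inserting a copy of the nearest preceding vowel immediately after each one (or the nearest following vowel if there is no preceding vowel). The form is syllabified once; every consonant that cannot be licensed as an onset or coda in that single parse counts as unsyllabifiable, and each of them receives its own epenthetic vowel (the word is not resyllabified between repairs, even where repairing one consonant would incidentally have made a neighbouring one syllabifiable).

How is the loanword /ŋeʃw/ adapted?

ŋeʃewe

The consonants /ʃ/, /w/ cannot be parsed into a legal (C)(C)V syllable (no codas are permitted; onsets may contain at most 2 consonants).
Epenthesis after each stranded consonant: /ʃ/ → /ʃe/, /w/ → /we/.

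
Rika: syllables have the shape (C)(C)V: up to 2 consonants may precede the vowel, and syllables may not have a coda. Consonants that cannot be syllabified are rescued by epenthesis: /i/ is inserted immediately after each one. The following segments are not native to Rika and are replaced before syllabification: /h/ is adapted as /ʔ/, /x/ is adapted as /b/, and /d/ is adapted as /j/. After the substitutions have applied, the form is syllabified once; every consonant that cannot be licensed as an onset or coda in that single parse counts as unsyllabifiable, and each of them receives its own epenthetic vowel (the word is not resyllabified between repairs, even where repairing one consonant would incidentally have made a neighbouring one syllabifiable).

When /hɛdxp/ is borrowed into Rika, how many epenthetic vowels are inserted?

After substitution the input is /ʔɛjbp/.
The unsyllabifiable consonants are /j/, /b/, /p/; each receives one epenthetic vowel.

3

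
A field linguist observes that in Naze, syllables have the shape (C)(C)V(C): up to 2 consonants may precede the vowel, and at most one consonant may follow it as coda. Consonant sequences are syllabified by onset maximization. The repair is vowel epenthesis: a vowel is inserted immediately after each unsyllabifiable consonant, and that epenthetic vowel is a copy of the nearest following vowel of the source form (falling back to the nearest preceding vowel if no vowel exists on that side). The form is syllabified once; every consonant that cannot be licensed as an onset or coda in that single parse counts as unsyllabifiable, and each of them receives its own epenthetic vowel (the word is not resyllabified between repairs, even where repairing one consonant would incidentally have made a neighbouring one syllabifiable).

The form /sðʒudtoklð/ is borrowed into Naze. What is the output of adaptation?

Under (C)(C)V(C), the unsyllabifiable consonants are /s/, /l/, /ð/ (at most one coda consonant is licensed; onsets may contain at most 2 consonants).
Inserting the epenthetic vowel yields /s/ → /su/, /l/ → /lo/, /ð/ → /ðo/.

suðʒudtokloðo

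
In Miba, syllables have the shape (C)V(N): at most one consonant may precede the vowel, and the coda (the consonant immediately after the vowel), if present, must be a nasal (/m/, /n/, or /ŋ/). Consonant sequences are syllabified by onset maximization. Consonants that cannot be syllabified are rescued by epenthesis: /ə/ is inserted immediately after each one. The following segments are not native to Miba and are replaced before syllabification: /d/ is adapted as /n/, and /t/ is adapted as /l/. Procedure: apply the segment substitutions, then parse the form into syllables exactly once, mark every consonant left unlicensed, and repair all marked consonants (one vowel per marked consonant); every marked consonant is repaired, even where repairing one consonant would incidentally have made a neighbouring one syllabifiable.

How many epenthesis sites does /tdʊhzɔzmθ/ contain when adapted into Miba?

After substitution the input is /lnʊhzɔzmθ/.
The unsyllabifiable consonants are /l/, /h/, /z/, /m/, /θ/; each receives one epenthetic vowel.

5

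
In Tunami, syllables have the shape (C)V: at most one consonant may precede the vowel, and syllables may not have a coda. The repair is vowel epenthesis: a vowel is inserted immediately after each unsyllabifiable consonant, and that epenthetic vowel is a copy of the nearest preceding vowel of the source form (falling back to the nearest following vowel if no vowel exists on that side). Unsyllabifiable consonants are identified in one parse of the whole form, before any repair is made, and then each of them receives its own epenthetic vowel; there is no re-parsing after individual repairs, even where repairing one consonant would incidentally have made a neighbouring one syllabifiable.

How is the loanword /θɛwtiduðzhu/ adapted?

The consonants /w/, /ð/, /z/ cannot be parsed into a legal (C)V syllable (no codas are permitted; onsets are limited to one consonant).
Epenthesis after each stranded consonant: /w/ → /wɛ/, /ð/ → /ðu/, /z/ → /zu/.

θɛwɛtiduðuzuhu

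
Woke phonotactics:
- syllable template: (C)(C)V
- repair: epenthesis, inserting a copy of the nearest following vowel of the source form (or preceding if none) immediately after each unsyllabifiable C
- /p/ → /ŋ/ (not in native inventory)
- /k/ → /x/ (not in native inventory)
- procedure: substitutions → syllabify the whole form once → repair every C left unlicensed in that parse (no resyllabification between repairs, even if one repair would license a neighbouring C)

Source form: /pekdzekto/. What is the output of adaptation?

ŋexedzexto

Substitution: /p/ → /ŋ/, /k/ → /x/, giving /ŋexdzexto/.
Under (C)(C)V, the unsyllabifiable consonants are /x/ (no codas are permitted; onsets may contain at most 2 consonants).
Each unlicensed consonant becomes the onset of a new syllable: /x/ → /xe/.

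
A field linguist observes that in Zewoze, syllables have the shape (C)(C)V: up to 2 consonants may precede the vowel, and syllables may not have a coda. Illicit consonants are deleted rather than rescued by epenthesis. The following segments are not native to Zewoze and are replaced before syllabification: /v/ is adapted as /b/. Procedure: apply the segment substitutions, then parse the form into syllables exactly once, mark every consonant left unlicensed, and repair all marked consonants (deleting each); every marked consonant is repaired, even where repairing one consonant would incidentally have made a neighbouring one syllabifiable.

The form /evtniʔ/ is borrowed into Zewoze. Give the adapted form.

Substitution: /v/ → /b/, giving /ebtniʔ/.
Under (C)(C)V, the unsyllabifiable consonants are /b/, /ʔ/ (no codas are permitted; onsets may contain at most 2 consonants).
Deleting the stranded consonants removes /b/, /ʔ/.

etni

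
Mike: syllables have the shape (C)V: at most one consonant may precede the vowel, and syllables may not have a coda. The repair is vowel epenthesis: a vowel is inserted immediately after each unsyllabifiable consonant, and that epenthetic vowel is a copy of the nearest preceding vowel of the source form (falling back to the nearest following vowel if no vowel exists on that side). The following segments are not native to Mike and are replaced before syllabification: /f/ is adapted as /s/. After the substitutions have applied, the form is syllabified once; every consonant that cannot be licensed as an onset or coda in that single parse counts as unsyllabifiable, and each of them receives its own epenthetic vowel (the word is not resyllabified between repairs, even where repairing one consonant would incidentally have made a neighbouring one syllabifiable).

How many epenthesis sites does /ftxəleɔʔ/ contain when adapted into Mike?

3

After substitution the input is /stxəleɔʔ/.
The unsyllabifiable consonants are /s/, /t/, /ʔ/; each receives one epenthetic vowel.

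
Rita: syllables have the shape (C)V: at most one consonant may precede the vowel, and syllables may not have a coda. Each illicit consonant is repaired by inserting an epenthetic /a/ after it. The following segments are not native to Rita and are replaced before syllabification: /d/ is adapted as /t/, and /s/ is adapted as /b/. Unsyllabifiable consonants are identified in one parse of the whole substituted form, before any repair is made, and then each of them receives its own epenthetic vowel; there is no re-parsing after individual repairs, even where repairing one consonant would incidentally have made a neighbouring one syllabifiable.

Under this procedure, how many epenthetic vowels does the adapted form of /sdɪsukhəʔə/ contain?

After substitution the input is /btɪbukhəʔə/.
The unsyllabifiable consonants are /b/, /k/; each receives one epenthetic vowel.

2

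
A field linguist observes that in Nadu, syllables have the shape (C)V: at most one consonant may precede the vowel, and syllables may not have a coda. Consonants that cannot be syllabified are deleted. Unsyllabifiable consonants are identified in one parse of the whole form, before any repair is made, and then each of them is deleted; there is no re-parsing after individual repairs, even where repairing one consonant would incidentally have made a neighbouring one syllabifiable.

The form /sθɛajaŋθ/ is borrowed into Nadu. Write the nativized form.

θɛaja

Syllabifying with onset maximization leaves /s/, /ŋ/, /θ/ stranded (no codas are permitted; onsets are limited to one consonant).
Deleting the stranded consonants removes /s/, /ŋ/, /θ/.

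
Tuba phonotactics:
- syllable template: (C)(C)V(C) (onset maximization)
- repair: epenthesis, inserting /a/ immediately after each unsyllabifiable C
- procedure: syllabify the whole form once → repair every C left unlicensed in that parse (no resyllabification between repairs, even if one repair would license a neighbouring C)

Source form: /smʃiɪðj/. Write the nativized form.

The consonants /s/, /j/ cannot be parsed into a legal (C)(C)V(C) syllable (at most one coda consonant is licensed; onsets may contain at most 2 consonants).
Epenthesis after each stranded consonant: /s/ → /sa/, /j/ → /ja/.

samʃiɪðja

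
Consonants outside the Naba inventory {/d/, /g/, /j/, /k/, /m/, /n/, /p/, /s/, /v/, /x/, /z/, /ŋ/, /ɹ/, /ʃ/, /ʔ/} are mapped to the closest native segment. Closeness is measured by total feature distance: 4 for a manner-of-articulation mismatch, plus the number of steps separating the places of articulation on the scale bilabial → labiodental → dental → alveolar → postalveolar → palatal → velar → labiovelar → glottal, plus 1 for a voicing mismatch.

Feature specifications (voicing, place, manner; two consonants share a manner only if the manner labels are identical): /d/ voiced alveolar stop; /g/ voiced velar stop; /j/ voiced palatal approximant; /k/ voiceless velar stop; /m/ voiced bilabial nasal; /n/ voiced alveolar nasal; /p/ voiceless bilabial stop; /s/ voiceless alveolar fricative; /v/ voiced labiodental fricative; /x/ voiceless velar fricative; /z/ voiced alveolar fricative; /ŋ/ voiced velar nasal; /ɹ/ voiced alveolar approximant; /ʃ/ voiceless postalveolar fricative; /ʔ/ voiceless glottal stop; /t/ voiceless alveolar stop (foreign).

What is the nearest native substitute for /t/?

d

/d/ is closest: same manner (stop), place distance 0 (alveolar→alveolar), voicing differs (+1); total 1. Next closest is /k/ at distance 3.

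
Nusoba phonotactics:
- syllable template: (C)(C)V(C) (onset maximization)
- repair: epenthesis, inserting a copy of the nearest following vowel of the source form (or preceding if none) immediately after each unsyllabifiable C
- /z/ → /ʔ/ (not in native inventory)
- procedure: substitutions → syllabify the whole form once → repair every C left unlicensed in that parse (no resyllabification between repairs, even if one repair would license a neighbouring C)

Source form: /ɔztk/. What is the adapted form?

Substitution: /z/ → /ʔ/, giving /ɔʔtk/.
The consonants /t/, /k/ cannot be parsed into a legal (C)(C)V(C) syllable (at most one coda consonant is licensed; onsets may contain at most 2 consonants).
Each unlicensed consonant becomes the onset of a new syllable: /t/ → /tɔ/, /k/ → /kɔ/.

ɔʔtɔkɔ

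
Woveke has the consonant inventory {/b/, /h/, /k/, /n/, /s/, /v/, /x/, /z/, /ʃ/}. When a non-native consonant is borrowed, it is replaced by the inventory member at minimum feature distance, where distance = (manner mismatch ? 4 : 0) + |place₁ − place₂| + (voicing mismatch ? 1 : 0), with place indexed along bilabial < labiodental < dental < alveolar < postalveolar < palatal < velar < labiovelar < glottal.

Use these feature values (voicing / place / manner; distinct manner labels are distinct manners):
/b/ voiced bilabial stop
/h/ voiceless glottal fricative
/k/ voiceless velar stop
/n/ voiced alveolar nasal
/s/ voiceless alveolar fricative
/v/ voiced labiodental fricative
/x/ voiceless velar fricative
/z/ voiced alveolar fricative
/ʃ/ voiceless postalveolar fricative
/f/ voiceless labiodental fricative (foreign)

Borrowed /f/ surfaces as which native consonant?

/v/ is closest: same manner (fricative), place distance 0 (labiodental→labiodental), voicing differs (+1); total 1. Next closest is /s/ at distance 2.

v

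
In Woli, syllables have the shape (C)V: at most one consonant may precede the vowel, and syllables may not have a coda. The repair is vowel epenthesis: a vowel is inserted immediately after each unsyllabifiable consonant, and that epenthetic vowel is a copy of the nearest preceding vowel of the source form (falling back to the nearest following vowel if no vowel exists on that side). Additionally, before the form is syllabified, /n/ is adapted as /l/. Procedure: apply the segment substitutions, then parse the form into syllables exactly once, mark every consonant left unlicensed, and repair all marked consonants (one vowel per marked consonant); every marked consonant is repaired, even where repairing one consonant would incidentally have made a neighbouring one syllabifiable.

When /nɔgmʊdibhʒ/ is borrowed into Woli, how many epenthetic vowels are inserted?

After substitution the input is /lɔgmʊdibhʒ/.
The unsyllabifiable consonants are /g/, /b/, /h/, /ʒ/; each receives one epenthetic vowel.

4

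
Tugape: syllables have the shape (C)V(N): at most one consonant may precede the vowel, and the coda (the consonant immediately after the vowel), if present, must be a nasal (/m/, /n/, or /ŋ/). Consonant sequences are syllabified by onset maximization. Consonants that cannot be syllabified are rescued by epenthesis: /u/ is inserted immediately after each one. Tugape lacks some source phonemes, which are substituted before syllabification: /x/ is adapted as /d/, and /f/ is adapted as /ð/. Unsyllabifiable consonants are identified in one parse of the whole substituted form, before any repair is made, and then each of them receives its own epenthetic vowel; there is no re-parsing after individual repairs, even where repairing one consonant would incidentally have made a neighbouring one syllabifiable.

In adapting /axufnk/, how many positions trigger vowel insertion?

3

After substitution the input is /aduðnk/.
The unsyllabifiable consonants are /ð/, /n/, /k/; each receives one epenthetic vowel.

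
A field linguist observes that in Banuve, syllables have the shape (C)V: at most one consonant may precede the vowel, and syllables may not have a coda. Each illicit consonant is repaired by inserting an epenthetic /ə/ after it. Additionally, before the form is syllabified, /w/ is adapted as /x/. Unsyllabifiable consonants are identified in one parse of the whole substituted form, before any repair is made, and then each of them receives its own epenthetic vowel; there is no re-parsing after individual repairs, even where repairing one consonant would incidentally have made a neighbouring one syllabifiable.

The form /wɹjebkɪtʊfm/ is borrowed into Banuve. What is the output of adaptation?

Substitution: /w/ → /x/, giving /xɹjebkɪtʊfm/.
Syllabifying with onset maximization leaves /x/, /ɹ/, /b/, /f/, /m/ stranded (no codas are permitted; onsets are limited to one consonant).
Inserting the epenthetic vowel yields /x/ → /xə/, /ɹ/ → /ɹə/, /b/ → /bə/, /f/ → /fə/, /m/ → /mə/.

xəɹəjebəkɪtʊfəmə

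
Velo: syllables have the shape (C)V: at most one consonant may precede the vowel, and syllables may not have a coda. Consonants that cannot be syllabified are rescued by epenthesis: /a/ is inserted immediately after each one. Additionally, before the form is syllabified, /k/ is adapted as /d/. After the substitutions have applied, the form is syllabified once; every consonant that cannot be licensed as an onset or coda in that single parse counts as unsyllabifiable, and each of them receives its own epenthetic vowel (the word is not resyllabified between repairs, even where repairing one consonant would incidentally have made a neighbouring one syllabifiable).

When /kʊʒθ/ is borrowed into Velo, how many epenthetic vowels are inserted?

2

After substitution the input is /dʊʒθ/.
The unsyllabifiable consonants are /ʒ/, /θ/; each receives one epenthetic vowel.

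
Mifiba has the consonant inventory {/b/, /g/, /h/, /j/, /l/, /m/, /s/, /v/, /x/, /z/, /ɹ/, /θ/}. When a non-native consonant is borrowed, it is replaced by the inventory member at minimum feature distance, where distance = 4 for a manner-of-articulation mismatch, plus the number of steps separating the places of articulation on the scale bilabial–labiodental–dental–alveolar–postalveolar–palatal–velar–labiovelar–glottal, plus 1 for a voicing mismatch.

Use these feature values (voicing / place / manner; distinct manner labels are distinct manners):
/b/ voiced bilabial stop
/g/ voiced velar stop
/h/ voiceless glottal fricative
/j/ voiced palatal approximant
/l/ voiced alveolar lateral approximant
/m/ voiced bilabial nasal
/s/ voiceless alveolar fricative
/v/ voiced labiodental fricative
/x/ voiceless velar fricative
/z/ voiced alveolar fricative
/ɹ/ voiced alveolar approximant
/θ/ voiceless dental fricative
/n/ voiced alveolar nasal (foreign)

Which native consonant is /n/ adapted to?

/m/ is closest: same manner (nasal), place distance 3 (alveolar→bilabial), same voicing; total 3. Next closest is /l/ at distance 4.

m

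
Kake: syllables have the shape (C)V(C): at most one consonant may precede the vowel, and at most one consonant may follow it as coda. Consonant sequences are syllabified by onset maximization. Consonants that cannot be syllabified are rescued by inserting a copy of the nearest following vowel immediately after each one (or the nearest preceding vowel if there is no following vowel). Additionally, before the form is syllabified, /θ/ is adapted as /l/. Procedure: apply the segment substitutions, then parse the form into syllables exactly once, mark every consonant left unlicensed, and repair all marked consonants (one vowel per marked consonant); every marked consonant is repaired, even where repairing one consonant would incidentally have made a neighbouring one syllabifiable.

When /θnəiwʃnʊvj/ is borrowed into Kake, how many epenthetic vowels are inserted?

3

After substitution the input is /lnəiwʃnʊvj/.
The unsyllabifiable consonants are /l/, /ʃ/, /j/; each receives one epenthetic vowel.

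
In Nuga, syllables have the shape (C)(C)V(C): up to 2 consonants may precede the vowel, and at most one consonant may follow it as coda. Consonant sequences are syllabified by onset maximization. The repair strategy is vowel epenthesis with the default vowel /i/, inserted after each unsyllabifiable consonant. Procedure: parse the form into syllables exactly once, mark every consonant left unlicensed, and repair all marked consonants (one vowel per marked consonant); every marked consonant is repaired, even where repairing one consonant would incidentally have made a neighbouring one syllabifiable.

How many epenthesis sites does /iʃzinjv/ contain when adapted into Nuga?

2

The unsyllabifiable consonants are /j/, /v/; each receives one epenthetic vowel.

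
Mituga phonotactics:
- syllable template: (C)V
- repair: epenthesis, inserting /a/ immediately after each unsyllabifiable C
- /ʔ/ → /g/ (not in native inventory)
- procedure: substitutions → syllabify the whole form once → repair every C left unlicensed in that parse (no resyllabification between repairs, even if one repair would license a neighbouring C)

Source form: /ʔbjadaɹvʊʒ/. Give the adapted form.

gabajadaɹavʊʒa

Substitution: /ʔ/ → /g/, giving /gbjadaɹvʊʒ/.
Syllabifying with onset maximization leaves /g/, /b/, /ɹ/, /ʒ/ stranded (no codas are permitted; onsets are limited to one consonant).
Each unlicensed consonant becomes the onset of a new syllable: /g/ → /ga/, /b/ → /ba/, /ɹ/ → /ɹa/, /ʒ/ → /ʒa/.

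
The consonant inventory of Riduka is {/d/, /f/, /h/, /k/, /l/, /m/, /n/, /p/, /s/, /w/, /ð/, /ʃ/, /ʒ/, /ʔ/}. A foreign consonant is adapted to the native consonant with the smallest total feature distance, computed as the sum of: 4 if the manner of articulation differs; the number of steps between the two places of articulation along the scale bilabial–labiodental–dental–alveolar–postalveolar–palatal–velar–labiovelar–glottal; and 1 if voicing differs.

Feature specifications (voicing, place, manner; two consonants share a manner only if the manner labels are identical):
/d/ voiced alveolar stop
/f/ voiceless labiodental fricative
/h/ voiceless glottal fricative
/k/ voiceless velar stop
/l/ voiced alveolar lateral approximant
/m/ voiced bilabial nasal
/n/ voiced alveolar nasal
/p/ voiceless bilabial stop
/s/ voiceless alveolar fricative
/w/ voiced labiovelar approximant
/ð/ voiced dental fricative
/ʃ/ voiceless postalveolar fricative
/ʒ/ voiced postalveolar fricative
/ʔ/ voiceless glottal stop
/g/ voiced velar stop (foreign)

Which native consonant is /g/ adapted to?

/k/ is closest: same manner (stop), place distance 0 (velar→velar), voicing differs (+1); total 1. Next closest is /d/ at distance 3.

k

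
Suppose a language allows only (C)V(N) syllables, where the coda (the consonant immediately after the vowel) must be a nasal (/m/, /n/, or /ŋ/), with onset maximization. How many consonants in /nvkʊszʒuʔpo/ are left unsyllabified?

The consonants /n/, /v/, /s/, /z/, /ʔ/ cannot be parsed into a legal (C)V(N) syllable (only a nasal (/m/, /n/, or /ŋ/) is licensed in coda position; onsets are limited to one consonant).

5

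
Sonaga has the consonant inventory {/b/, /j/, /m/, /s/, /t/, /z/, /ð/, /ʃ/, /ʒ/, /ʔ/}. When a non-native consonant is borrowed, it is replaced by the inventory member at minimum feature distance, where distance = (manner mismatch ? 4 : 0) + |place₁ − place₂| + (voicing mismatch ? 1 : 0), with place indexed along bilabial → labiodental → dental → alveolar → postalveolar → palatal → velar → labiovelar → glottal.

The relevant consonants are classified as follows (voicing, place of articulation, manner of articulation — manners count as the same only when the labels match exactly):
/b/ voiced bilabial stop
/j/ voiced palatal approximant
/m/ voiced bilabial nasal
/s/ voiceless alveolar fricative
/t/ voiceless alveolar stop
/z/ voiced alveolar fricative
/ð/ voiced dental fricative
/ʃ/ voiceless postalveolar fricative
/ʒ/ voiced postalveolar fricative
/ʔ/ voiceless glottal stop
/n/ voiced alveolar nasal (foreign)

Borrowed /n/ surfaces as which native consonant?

m

/m/ is closest: same manner (nasal), place distance 3 (alveolar→bilabial), same voicing; total 3. Next closest is /z/ at distance 4.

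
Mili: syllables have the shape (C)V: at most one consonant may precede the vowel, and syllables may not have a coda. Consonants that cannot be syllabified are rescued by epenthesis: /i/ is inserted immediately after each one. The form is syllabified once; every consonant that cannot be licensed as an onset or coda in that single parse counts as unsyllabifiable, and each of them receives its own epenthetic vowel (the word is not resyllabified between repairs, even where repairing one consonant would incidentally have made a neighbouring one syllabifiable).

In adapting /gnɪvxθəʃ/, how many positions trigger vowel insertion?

The unsyllabifiable consonants are /g/, /v/, /x/, /ʃ/; each receives one epenthetic vowel.

4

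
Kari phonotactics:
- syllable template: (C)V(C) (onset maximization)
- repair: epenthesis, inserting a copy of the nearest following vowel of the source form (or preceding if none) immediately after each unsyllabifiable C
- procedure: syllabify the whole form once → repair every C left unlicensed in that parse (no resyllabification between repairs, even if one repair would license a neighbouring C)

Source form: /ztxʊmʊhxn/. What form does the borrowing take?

zʊtʊxʊmʊhxʊnʊ

The consonants /z/, /t/, /x/, /n/ cannot be parsed into a legal (C)V(C) syllable (at most one coda consonant is licensed; onsets are limited to one consonant).
Each unlicensed consonant becomes the onset of a new syllable: /z/ → /zʊ/, /t/ → /tʊ/, /x/ → /xʊ/, /n/ → /nʊ/.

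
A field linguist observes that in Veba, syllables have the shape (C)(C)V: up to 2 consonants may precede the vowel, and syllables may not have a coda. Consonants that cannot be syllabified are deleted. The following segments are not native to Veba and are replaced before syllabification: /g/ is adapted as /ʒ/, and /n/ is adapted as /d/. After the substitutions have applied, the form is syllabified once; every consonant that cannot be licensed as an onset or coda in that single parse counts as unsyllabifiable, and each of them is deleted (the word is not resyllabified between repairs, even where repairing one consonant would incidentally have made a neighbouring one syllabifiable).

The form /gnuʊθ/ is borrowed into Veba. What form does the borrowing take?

ʒduʊ

Substitution: /g/ → /ʒ/, /n/ → /d/, giving /ʒduʊθ/.
Syllabifying with onset maximization leaves /θ/ stranded (no codas are permitted; onsets may contain at most 2 consonants).
Deletion applies to /θ/.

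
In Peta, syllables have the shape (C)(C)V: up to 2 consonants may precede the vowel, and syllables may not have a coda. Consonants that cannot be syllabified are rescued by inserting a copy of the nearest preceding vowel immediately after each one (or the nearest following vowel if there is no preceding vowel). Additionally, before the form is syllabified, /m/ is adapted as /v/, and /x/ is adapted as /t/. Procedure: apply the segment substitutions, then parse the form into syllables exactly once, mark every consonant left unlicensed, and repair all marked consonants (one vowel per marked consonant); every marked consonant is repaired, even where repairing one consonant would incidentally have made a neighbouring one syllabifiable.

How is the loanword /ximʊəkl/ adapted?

tivʊəkələ

Substitution: /x/ → /t/, /m/ → /v/, giving /tivʊəkl/.
Syllabifying with onset maximization leaves /k/, /l/ stranded (no codas are permitted; onsets may contain at most 2 consonants).
Epenthesis after each stranded consonant: /k/ → /kə/, /l/ → /lə/.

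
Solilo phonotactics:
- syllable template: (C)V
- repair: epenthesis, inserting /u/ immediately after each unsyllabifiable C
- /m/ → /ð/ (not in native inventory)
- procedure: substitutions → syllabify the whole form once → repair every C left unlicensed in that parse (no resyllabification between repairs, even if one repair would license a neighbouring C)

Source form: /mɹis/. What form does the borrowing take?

Substitution: /m/ → /ð/, giving /ðɹis/.
Syllabifying with onset maximization leaves /ð/, /s/ stranded (no codas are permitted; onsets are limited to one consonant).
Inserting the epenthetic vowel yields /ð/ → /ðu/, /s/ → /su/.

ðuɹisu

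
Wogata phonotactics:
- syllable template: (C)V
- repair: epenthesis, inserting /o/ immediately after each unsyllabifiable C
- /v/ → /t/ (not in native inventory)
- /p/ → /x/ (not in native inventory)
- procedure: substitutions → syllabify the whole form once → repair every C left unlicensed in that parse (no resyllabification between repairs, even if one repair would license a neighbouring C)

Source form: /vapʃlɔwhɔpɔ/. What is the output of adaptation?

taxoʃolɔwohɔxɔ

Substitution: /v/ → /t/, /p/ → /x/, giving /taxʃlɔwhɔxɔ/.
The consonants /x/, /ʃ/, /w/ cannot be parsed into a legal (C)V syllable (no codas are permitted; onsets are limited to one consonant).
Each unlicensed consonant becomes the onset of a new syllable: /x/ → /xo/, /ʃ/ → /ʃo/, /w/ → /wo/.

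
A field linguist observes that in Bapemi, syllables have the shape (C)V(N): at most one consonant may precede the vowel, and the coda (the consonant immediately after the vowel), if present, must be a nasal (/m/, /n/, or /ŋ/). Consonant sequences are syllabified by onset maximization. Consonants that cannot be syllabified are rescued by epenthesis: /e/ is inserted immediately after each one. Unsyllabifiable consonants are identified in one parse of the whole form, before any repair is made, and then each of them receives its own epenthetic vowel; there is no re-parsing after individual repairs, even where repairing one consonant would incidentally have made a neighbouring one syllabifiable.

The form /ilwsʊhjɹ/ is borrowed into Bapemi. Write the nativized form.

ilewesʊhejeɹe

Syllabifying with onset maximization leaves /l/, /w/, /h/, /j/, /ɹ/ stranded (only a nasal (/m/, /n/, or /ŋ/) is licensed in coda position; onsets are limited to one consonant).
Epenthesis after each stranded consonant: /l/ → /le/, /w/ → /we/, /h/ → /he/, /j/ → /je/, /ɹ/ → /ɹe/.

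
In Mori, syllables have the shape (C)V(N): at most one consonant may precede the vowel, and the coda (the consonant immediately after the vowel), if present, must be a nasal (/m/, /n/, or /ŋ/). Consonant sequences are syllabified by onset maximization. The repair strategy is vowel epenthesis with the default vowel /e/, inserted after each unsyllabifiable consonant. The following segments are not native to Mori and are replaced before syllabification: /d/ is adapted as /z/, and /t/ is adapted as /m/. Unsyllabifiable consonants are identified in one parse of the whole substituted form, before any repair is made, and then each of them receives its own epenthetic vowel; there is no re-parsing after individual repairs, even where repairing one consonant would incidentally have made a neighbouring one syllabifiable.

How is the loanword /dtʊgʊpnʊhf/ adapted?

Substitution: /d/ → /z/, /t/ → /m/, giving /zmʊgʊpnʊhf/.
The consonants /z/, /p/, /h/, /f/ cannot be parsed into a legal (C)V(N) syllable (only a nasal (/m/, /n/, or /ŋ/) is licensed in coda position; onsets are limited to one consonant).
Inserting the epenthetic vowel yields /z/ → /ze/, /p/ → /pe/, /h/ → /he/, /f/ → /fe/.

zemʊgʊpenʊhefe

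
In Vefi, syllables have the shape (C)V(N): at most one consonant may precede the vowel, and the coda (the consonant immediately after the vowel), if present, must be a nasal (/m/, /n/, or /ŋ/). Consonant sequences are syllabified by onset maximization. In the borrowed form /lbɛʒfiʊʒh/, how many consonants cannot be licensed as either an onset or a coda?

Under (C)V(N), the unsyllabifiable consonants are /l/, /ʒ/, /ʒ/, /h/ (only a nasal (/m/, /n/, or /ŋ/) is licensed in coda position; onsets are limited to one consonant).

4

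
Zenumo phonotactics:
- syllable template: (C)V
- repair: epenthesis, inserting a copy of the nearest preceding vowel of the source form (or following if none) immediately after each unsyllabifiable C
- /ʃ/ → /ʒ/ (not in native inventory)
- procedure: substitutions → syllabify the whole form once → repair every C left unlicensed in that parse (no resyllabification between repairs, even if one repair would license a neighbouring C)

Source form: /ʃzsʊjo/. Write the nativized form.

Substitution: /ʃ/ → /ʒ/, giving /ʒzsʊjo/.
Under (C)V, the unsyllabifiable consonants are /ʒ/, /z/ (no codas are permitted; onsets are limited to one consonant).
Each unlicensed consonant becomes the onset of a new syllable: /ʒ/ → /ʒʊ/, /z/ → /zʊ/.

ʒʊzʊsʊjo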